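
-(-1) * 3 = 3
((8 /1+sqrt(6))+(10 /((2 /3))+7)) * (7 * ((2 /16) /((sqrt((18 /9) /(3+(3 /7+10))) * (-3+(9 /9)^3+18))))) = sqrt(329) * (sqrt(6)+30) /128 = 4.60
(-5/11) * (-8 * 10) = 400/11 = 36.36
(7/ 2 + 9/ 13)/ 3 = 1.40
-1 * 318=-318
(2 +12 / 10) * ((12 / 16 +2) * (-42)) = -1848 / 5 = -369.60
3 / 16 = 0.19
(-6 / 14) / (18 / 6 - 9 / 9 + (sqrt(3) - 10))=0.07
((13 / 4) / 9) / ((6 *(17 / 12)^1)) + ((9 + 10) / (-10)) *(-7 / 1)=10207 / 765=13.34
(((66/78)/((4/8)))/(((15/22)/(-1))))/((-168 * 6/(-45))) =-121/1092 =-0.11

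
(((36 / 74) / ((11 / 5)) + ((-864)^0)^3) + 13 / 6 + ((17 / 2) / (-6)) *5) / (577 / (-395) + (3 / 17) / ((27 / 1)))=363597105 / 143078408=2.54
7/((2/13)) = 91/2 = 45.50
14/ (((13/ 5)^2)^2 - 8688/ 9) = -3750/ 246331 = -0.02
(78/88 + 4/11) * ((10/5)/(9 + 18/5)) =25/126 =0.20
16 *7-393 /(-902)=101417 /902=112.44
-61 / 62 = -0.98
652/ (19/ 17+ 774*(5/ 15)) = 11084/ 4405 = 2.52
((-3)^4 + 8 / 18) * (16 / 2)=5864 / 9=651.56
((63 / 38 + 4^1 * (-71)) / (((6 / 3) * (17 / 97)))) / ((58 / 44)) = -11447843 / 18734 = -611.07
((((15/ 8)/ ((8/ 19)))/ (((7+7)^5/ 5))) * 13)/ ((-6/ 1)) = -6175/ 68841472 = -0.00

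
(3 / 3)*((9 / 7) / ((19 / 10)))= 90 / 133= 0.68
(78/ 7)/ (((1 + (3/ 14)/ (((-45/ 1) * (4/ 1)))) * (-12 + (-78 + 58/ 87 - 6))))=-1080/ 9229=-0.12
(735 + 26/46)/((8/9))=76131/92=827.51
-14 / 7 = -2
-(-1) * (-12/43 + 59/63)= 1781/2709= 0.66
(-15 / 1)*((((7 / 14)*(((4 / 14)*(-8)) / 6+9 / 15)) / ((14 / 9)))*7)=-207 / 28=-7.39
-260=-260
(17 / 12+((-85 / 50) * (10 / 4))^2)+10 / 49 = 46295 / 2352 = 19.68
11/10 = 1.10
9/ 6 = 3/ 2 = 1.50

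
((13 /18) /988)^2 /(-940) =-1 /1759138560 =-0.00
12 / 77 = 0.16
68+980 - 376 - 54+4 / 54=16688 / 27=618.07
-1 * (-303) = 303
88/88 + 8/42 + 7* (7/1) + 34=1768/21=84.19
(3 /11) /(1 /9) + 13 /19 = 656 /209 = 3.14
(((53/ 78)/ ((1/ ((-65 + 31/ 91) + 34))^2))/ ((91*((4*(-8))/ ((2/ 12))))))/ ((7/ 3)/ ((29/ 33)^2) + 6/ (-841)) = -642519795/ 52979055584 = -0.01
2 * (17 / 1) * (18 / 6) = 102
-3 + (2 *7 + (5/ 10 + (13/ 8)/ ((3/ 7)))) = 367/ 24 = 15.29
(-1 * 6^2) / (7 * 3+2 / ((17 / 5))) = -1.67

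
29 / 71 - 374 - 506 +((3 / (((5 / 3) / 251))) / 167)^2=-43180079724 / 49502975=-872.27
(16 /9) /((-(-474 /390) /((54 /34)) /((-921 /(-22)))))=1436760 /14773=97.26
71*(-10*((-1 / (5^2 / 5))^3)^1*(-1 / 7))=-0.81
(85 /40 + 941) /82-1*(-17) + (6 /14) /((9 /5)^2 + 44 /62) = 402145819 /14056112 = 28.61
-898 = -898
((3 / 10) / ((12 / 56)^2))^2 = 9604 / 225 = 42.68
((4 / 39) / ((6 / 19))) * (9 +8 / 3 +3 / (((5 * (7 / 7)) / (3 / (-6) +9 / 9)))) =6821 / 1755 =3.89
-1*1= -1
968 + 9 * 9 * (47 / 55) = 57047 / 55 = 1037.22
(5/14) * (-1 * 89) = -445/14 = -31.79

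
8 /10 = 4 /5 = 0.80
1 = 1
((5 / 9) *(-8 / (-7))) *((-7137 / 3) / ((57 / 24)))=-253760 / 399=-635.99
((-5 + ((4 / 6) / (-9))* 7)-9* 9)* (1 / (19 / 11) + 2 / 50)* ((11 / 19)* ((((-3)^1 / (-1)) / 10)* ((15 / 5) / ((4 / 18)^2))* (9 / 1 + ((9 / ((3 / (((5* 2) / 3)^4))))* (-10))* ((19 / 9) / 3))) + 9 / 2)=595911287944 / 406125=1467310.03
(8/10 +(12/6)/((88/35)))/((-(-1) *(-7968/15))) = -0.00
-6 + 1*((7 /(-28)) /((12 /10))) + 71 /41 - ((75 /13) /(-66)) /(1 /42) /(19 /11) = -571435 /243048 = -2.35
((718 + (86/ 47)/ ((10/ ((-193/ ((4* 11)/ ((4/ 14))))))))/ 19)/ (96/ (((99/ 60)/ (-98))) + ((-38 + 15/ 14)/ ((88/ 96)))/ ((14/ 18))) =-181832847/ 27693698140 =-0.01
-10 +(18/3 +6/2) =-1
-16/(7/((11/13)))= -176/91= -1.93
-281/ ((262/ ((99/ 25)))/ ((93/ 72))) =-287463/ 52400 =-5.49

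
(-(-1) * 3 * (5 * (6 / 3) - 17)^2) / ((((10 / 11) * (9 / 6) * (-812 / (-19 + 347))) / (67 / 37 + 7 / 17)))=-8826972 / 91205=-96.78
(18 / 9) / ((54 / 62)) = 62 / 27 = 2.30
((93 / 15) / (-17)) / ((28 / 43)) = -1333 / 2380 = -0.56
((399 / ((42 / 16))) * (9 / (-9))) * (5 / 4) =-190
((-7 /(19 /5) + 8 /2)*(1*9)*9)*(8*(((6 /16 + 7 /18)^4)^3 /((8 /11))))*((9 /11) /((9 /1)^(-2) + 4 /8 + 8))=31414932481826416015625 /4305913304274532564992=7.30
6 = 6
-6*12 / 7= -72 / 7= -10.29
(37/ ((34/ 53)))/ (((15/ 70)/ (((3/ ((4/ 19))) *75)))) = 19560975/ 68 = 287661.40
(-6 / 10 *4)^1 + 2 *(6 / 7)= -0.69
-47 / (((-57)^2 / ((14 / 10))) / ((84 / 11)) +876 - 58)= -9212 / 219893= -0.04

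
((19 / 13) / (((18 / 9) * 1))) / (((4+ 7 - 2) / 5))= 95 / 234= 0.41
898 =898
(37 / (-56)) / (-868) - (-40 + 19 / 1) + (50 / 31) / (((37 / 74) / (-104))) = -15286395 / 48608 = -314.48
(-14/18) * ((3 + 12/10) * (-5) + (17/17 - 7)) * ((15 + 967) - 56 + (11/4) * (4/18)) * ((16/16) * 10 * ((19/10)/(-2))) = -2218307/12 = -184858.92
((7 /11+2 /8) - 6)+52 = 46.89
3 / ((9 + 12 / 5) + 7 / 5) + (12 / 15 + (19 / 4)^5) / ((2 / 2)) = 12385791 / 5120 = 2419.10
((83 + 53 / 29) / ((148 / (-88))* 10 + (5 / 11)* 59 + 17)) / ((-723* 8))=-205 / 377406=-0.00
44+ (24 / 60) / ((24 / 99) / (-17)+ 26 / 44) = 144584 / 3235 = 44.69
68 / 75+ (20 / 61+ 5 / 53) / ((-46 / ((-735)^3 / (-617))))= -40643328153217 / 6881925450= -5905.81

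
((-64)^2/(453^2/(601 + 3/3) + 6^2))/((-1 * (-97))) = 2465792/22007457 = 0.11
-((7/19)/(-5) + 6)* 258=-1528.99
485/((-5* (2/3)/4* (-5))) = 582/5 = 116.40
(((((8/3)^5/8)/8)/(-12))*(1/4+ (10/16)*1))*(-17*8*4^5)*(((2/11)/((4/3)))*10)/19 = 77987840/50787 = 1535.59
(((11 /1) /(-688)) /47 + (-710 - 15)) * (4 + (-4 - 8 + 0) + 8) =0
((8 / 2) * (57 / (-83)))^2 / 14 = 25992 / 48223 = 0.54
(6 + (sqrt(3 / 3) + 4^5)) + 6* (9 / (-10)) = 1025.60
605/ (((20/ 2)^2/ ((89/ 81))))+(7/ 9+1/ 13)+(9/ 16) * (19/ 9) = 732023/ 84240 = 8.69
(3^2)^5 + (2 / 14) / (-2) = 826685 / 14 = 59048.93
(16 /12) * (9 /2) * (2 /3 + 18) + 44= 156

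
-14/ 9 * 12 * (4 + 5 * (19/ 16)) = -371/ 2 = -185.50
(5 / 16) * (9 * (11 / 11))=45 / 16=2.81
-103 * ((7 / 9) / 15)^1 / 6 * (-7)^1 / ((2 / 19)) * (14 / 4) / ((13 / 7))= 4698757 / 42120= 111.56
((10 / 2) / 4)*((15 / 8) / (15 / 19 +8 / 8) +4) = 6865 / 1088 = 6.31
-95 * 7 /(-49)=13.57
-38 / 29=-1.31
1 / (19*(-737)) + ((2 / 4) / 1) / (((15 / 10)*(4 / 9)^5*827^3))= -578908284743 / 8110312232805376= -0.00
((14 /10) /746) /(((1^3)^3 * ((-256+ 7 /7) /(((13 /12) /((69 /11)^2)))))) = -11011 /54341101800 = -0.00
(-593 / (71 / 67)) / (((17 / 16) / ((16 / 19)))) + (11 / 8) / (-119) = -569598455 / 1284248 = -443.53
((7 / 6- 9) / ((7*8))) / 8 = -47 / 2688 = -0.02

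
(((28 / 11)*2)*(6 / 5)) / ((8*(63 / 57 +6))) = 266 / 2475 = 0.11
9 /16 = 0.56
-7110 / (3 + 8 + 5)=-3555 / 8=-444.38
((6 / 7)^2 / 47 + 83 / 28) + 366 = 3399043 / 9212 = 368.98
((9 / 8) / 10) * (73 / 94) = 657 / 7520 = 0.09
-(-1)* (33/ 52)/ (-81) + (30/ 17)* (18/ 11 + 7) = 3999343/ 262548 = 15.23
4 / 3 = 1.33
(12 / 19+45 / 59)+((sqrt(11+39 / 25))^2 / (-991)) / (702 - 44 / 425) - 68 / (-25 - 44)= 27208033984244 / 11433003878427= 2.38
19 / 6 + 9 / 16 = 179 / 48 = 3.73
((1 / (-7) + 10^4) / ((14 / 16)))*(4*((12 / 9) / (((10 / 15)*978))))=746656 / 7987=93.48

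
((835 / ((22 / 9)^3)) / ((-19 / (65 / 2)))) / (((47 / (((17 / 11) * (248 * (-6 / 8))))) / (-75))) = -4691594773125 / 104595304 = -44854.74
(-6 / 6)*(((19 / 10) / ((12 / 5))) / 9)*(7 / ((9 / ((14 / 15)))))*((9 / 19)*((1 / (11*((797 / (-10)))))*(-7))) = -343 / 1420254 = -0.00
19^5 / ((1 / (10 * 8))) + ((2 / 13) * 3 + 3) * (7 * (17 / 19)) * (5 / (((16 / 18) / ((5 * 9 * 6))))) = 195743396585 / 988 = 198120846.75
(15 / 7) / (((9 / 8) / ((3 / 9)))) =40 / 63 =0.63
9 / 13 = 0.69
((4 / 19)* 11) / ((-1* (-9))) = 44 / 171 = 0.26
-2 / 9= -0.22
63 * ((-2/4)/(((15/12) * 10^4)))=-63/25000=-0.00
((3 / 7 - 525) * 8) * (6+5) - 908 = -329492 / 7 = -47070.29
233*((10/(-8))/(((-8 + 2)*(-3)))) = -16.18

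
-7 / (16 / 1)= -0.44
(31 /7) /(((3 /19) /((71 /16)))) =41819 /336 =124.46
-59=-59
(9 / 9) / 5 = 1 / 5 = 0.20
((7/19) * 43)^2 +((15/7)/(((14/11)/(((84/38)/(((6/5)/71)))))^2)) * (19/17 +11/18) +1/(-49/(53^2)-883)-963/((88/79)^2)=23885535898675275635/618873366885312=38595.19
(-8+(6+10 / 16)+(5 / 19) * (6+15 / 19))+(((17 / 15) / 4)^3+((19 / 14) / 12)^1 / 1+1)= 844699151 / 545832000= 1.55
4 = 4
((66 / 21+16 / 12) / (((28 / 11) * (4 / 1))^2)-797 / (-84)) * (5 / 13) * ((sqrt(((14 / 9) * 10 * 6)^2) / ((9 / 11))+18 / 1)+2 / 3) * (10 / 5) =5579480 / 5733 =973.22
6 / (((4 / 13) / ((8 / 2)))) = 78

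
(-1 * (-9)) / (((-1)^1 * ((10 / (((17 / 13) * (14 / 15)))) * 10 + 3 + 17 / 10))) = -10710 / 103093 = -0.10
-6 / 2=-3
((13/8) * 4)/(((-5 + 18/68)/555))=-122655/161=-761.83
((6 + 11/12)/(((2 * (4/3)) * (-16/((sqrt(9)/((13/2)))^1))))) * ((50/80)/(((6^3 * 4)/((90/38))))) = -2075/16187392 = -0.00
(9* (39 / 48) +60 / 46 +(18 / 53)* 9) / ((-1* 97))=-227679 / 1891888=-0.12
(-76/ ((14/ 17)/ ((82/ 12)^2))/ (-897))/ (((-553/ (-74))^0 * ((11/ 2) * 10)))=0.09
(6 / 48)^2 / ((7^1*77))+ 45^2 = 69854401 / 34496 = 2025.00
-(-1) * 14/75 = 14/75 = 0.19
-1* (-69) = 69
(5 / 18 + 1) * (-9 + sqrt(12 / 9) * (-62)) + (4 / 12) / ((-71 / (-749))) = -1426 * sqrt(3) / 27-3401 / 426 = -99.46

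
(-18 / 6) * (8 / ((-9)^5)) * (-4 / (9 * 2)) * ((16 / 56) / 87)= -32 / 107882523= -0.00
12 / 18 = 2 / 3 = 0.67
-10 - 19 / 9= -12.11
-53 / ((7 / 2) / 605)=-64130 / 7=-9161.43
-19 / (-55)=19 / 55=0.35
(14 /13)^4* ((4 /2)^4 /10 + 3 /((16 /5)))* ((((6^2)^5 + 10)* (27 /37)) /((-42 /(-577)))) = 10931784468756921 /5283785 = 2068930599.70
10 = 10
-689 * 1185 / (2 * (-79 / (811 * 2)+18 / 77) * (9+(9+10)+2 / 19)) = -322910002415 / 4114114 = -78488.35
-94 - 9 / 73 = -6871 / 73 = -94.12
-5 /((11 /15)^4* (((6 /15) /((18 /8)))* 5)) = -2278125 /117128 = -19.45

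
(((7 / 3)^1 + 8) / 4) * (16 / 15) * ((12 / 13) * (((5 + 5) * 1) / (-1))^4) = 992000 / 39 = 25435.90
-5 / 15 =-1 / 3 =-0.33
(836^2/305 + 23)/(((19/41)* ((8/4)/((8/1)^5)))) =474191478784/5795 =81827692.63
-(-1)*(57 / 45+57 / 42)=551 / 210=2.62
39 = 39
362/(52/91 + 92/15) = 19005/352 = 53.99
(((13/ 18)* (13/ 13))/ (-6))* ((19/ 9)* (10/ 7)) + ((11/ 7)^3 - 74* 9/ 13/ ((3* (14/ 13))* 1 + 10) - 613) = -2198267353/ 3584007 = -613.35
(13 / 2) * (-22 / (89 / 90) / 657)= -1430 / 6497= -0.22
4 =4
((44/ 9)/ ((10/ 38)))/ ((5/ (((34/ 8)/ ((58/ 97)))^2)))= 568313009/ 3027600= 187.71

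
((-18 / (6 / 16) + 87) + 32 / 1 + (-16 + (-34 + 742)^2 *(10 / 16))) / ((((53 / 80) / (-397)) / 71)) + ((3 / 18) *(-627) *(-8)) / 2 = -706580419046 / 53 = -13331706019.74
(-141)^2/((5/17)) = 337977/5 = 67595.40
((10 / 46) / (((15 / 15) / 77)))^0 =1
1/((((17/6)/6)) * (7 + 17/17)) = 9/34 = 0.26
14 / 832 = 7 / 416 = 0.02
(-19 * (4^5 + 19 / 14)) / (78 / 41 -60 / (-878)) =-1636379085 / 165536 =-9885.34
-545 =-545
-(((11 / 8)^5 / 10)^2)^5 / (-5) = 11739085287969531650666649599035831993898213898723001 / 71362384635297994052914298472474756819137331200000000000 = 0.00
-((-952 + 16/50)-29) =24517/25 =980.68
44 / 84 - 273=-5722 / 21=-272.48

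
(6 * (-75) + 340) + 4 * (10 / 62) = -3390 / 31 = -109.35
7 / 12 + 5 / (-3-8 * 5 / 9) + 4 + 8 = 9577 / 804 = 11.91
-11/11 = -1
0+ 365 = 365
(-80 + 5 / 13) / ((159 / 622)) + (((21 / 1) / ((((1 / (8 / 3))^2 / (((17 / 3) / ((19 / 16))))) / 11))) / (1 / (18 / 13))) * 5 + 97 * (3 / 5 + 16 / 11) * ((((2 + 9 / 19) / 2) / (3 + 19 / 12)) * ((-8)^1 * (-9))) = 57828.56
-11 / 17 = -0.65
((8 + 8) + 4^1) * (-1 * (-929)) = 18580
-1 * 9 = -9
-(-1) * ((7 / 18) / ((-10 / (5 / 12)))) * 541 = -3787 / 432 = -8.77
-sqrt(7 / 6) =-sqrt(42) / 6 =-1.08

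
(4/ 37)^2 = 16/ 1369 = 0.01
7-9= -2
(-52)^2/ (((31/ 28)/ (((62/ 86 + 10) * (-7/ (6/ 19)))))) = -580411.33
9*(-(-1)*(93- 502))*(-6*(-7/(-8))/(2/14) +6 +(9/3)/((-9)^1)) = 457671/4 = 114417.75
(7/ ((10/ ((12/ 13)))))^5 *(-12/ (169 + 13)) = -112021056/ 15083778125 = -0.01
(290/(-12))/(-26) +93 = 14653/156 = 93.93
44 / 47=0.94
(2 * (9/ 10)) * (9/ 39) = 27/ 65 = 0.42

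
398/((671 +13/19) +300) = 3781/9231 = 0.41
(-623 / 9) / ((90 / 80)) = -4984 / 81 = -61.53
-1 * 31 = -31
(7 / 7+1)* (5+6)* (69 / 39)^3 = 267674 / 2197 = 121.84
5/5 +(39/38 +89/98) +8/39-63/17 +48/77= 387707/6789783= 0.06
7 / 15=0.47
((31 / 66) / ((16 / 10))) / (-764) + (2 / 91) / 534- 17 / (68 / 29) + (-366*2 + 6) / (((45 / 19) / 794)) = -3975940090793477 / 16335359040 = -243394.72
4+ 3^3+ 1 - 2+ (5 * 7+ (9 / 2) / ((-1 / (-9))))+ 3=217 / 2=108.50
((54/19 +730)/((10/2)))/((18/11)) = 89.57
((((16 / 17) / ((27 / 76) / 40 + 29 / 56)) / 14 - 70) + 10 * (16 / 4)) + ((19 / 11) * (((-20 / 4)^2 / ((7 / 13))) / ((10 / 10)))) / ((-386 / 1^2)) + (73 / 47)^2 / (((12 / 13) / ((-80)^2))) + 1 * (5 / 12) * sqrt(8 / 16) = 5 * sqrt(2) / 24 + 56967669040227445 / 3412071363162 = 16696.21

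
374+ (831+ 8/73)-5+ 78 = 93302/73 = 1278.11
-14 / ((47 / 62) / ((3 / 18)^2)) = -217 / 423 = -0.51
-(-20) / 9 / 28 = 0.08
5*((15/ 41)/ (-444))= -0.00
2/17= 0.12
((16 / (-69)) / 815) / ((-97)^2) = -16 / 529115115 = -0.00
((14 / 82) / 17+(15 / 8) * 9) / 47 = 94151 / 262072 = 0.36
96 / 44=24 / 11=2.18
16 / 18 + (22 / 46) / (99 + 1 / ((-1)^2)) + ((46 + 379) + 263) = 14260099 / 20700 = 688.89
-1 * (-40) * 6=240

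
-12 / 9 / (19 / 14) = -56 / 57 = -0.98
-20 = -20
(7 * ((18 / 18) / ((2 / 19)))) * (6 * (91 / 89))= 36309 / 89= 407.97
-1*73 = -73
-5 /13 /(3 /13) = -5 /3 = -1.67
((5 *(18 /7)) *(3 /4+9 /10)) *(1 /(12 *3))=33 /56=0.59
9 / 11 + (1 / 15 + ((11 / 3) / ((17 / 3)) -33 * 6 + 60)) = -382793 / 2805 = -136.47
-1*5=-5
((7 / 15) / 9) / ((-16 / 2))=-7 / 1080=-0.01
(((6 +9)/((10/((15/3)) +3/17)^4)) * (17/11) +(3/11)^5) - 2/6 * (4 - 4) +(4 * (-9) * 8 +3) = -85710841098957/301835503211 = -283.97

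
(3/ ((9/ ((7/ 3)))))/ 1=7/ 9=0.78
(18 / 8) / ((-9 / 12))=-3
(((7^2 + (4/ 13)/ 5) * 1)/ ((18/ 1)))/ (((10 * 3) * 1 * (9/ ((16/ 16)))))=1063/ 105300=0.01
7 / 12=0.58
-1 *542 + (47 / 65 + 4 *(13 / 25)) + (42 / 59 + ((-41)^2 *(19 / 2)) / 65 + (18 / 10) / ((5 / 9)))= -11104643 / 38350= -289.56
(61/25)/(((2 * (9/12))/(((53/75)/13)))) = 6466/73125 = 0.09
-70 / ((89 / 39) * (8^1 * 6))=-455 / 712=-0.64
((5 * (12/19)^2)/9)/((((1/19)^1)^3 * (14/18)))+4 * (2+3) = 13820/7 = 1974.29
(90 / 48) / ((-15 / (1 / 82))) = -1 / 656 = -0.00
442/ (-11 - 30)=-442/ 41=-10.78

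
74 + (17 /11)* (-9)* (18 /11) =6200 /121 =51.24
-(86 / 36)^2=-1849 / 324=-5.71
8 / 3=2.67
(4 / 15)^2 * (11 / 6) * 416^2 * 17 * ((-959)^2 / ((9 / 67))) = 15952555778711552 / 6075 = 2625935107606.84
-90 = -90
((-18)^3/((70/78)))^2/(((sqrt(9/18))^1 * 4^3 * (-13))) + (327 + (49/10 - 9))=3229/10 - 62178597 * sqrt(2)/1225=-71459.81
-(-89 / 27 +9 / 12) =275 / 108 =2.55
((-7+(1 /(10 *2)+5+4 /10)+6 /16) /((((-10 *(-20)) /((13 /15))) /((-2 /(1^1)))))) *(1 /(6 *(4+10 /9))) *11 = 6721 /1840000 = 0.00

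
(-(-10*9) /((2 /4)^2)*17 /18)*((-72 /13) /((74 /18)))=-220320 /481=-458.05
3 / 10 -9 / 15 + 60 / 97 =309 / 970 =0.32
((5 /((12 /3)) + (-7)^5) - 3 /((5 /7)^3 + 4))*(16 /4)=-33545649 /499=-67225.75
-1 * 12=-12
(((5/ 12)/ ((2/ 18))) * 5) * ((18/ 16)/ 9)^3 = 75/ 2048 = 0.04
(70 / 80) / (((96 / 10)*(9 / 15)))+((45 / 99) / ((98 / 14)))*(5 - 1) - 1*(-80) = 7132835 / 88704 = 80.41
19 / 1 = 19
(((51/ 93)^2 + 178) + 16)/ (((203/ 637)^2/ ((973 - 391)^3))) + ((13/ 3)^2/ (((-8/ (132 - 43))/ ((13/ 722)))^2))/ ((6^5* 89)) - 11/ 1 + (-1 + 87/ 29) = 711709373087287391042369130929/ 1887002666872233984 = 377163946602.67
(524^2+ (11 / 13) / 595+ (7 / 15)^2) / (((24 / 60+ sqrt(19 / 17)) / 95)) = -3631778464924 / 333333+ 9079446162310 * sqrt(323) / 5666661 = 17900734.71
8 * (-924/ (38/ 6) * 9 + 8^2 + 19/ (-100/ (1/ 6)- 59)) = -125117992/ 12521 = -9992.65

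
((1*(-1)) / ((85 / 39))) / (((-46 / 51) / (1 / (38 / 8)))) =234 / 2185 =0.11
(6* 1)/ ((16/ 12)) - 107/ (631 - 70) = 4835/ 1122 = 4.31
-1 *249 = -249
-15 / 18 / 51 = -5 / 306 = -0.02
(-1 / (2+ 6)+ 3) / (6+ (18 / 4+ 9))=23 / 156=0.15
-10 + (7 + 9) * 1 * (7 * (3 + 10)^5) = 41584806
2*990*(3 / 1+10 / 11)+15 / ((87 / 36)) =224640 / 29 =7746.21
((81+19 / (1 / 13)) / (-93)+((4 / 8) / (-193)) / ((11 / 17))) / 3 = -1394269 / 1184634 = -1.18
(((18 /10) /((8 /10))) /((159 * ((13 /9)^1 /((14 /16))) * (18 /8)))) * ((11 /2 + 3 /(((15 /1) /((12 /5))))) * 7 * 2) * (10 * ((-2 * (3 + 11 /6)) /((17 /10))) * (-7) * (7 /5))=1601467 /9010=177.74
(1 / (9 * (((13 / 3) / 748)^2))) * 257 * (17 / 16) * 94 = 14361278734 / 169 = 84977980.67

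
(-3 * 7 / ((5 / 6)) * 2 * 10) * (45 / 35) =-648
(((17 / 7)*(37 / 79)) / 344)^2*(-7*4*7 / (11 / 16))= -395641 / 126935699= -0.00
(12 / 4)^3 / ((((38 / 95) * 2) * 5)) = 27 / 4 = 6.75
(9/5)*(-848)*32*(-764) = 186587136/5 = 37317427.20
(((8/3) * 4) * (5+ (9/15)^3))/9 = 20864/3375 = 6.18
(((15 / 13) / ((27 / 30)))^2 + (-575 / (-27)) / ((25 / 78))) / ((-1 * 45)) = -103562 / 68445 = -1.51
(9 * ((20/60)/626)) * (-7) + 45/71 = 26679/44446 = 0.60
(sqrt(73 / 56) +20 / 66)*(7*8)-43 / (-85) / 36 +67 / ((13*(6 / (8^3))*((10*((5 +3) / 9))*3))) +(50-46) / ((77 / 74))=114314051 / 3063060 +2*sqrt(1022)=101.26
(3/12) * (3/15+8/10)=1/4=0.25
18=18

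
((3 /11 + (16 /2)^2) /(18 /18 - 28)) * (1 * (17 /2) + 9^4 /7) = -1337341 /594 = -2251.42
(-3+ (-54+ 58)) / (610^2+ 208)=1 / 372308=0.00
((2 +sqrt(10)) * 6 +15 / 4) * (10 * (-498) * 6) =-179280 * sqrt(10)- 470610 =-1037543.14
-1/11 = -0.09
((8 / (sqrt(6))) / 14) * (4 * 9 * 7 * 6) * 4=576 * sqrt(6)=1410.91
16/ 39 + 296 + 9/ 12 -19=43393/ 156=278.16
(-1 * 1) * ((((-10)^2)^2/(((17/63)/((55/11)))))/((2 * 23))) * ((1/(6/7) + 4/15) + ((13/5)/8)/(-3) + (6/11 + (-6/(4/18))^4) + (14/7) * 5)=-9207420980625/4301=-2140762841.35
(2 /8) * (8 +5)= 13 /4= 3.25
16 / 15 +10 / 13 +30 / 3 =2308 / 195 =11.84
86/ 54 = 43/ 27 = 1.59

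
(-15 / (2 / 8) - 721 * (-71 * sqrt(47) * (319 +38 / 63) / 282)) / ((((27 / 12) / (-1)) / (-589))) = -47120 / 3 +173457266390 * sqrt(47) / 11421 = 104105045.13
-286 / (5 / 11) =-3146 / 5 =-629.20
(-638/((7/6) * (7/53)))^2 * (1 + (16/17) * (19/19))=1358343276048/40817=33278861.16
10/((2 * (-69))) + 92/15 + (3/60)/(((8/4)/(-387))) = -665/184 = -3.61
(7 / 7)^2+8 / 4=3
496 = 496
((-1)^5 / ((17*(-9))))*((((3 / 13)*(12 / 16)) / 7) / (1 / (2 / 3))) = 1 / 9282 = 0.00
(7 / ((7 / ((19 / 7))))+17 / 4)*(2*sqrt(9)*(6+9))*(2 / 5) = 1755 / 7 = 250.71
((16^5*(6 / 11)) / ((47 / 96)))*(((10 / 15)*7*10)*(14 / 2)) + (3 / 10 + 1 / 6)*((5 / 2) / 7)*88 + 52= 591900283880 / 1551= 381624941.25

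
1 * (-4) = -4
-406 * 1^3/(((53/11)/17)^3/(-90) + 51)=-238942477620/30014792893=-7.96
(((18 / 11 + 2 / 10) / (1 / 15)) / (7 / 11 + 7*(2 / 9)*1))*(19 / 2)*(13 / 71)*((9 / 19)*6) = 957177 / 15407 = 62.13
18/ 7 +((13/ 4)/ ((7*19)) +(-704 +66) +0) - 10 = -645.40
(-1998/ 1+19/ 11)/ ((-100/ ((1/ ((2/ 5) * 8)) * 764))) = 4194169/ 880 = 4766.10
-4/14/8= -1/28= -0.04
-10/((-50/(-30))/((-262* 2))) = 3144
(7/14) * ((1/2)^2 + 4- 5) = -3/8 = -0.38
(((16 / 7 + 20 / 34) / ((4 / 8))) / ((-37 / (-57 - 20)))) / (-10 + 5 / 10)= -792 / 629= -1.26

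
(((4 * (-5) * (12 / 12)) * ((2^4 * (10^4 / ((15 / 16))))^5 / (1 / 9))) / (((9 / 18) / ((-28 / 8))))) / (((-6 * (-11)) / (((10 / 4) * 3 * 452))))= 2783083832226611200000000000000000 / 297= 9370652633759633670033670000000.00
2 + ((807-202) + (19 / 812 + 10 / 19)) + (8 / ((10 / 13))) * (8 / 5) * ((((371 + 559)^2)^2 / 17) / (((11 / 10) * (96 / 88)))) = 160034457048561709 / 262276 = 610175757784.02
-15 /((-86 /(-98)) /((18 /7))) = -43.95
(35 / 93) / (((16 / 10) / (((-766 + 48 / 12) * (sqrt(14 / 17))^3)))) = -155575 * sqrt(238) / 17918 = -133.95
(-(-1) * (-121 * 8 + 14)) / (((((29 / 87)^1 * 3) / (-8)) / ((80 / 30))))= 20352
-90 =-90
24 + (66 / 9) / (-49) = 3506 / 147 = 23.85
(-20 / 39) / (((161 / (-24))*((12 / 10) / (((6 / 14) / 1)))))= 400 / 14651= 0.03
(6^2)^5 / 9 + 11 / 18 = 120932363 / 18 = 6718464.61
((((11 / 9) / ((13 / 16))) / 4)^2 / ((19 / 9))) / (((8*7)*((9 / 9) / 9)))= 242 / 22477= 0.01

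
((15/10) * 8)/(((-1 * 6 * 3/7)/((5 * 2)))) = -140/3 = -46.67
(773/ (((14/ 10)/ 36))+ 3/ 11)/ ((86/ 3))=4591683/ 6622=693.40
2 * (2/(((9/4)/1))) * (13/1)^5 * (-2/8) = -1485172/9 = -165019.11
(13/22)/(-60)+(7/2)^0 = 1307/1320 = 0.99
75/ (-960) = -5/ 64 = -0.08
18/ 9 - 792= -790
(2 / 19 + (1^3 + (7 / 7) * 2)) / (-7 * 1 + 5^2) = 59 / 342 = 0.17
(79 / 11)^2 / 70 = 0.74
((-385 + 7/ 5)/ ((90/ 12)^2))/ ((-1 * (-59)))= -7672/ 66375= -0.12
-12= -12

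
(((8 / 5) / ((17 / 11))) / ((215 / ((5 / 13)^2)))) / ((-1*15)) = -88 / 1853085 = -0.00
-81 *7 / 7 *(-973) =78813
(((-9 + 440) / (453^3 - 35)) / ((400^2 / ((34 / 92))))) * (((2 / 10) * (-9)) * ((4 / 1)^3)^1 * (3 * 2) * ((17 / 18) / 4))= -373677 / 213807176600000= -0.00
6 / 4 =3 / 2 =1.50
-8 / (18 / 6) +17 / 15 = -23 / 15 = -1.53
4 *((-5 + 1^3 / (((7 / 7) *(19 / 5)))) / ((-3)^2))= -40 / 19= -2.11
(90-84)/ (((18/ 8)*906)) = 4/ 1359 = 0.00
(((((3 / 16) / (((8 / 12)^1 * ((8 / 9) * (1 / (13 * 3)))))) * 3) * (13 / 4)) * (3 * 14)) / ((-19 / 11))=-2925.52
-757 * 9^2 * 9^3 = -44700093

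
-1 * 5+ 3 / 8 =-37 / 8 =-4.62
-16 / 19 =-0.84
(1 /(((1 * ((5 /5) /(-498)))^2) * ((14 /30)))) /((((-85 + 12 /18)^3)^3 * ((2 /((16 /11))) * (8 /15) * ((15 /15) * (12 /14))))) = -183054852450 /46717261351587040851263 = -0.00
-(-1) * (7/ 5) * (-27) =-189/ 5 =-37.80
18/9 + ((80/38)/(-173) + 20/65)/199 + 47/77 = 1710169625/654767113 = 2.61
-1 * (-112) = 112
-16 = -16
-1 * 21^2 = -441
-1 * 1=-1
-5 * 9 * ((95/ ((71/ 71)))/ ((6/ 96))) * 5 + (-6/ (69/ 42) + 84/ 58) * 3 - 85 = -228175105/ 667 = -342091.61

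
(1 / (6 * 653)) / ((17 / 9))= 0.00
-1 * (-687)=687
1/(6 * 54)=1/324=0.00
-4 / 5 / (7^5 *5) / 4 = -1 / 420175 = -0.00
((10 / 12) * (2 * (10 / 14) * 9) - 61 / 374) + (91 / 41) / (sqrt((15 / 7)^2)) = 18655811 / 1610070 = 11.59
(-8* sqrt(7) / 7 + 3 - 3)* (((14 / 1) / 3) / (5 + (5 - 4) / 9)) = -24* sqrt(7) / 23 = -2.76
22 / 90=11 / 45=0.24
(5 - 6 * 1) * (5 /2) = -5 /2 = -2.50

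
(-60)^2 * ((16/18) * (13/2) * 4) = 83200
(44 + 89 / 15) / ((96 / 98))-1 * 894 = -606979 / 720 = -843.03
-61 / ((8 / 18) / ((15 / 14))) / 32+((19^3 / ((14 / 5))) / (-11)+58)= -3337049 / 19712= -169.29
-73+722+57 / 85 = 55222 / 85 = 649.67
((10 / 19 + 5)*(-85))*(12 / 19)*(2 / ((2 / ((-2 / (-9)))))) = -23800 / 361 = -65.93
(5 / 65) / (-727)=-1 / 9451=-0.00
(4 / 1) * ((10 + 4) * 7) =392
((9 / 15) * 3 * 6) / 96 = 9 / 80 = 0.11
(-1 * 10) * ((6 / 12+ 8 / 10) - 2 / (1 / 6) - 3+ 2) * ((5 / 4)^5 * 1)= 365625 / 1024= 357.06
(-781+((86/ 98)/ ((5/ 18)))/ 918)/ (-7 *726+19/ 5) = 9758552/ 63452109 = 0.15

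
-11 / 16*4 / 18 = -11 / 72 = -0.15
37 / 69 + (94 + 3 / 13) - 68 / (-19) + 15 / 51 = 98.64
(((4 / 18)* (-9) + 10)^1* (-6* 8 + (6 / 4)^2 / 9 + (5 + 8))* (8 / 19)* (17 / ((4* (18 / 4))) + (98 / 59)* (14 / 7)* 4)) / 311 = -16807880 / 3137679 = -5.36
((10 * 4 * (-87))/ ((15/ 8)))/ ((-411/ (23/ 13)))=42688/ 5343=7.99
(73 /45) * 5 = 8.11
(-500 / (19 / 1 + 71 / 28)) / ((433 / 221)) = -3094000 / 261099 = -11.85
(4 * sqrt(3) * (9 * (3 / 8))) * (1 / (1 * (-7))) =-27 * sqrt(3) / 14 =-3.34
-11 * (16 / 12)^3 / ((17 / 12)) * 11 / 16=-1936 / 153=-12.65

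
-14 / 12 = -1.17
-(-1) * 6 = 6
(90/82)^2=2025/1681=1.20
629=629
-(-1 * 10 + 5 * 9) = -35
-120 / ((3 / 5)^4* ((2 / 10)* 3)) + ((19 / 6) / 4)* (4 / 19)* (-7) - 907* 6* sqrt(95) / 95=-250189 / 162 - 5442* sqrt(95) / 95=-2102.71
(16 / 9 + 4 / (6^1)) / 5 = 22 / 45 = 0.49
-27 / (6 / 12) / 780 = -0.07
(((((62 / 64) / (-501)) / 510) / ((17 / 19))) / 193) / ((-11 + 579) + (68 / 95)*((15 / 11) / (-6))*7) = -123101 / 3178243462366080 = -0.00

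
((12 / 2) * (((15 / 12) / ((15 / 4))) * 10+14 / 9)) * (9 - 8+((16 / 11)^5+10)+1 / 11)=7559408 / 14641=516.32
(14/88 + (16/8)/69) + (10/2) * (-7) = -105689/3036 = -34.81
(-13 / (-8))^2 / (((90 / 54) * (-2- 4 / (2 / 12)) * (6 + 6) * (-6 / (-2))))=-13 / 7680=-0.00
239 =239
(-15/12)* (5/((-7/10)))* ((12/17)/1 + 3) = 1125/34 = 33.09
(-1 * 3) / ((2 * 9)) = -1 / 6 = -0.17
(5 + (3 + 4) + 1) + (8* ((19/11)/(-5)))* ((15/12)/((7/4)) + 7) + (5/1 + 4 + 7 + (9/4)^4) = 3282977/98560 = 33.31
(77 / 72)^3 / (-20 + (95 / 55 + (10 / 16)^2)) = -5021863 / 73419048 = -0.07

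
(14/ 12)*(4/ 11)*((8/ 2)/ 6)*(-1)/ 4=-7/ 99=-0.07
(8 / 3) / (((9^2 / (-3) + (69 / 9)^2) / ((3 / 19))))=36 / 2717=0.01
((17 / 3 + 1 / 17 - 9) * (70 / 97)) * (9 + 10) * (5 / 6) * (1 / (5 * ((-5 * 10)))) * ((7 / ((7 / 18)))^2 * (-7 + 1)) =-2398788 / 8245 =-290.94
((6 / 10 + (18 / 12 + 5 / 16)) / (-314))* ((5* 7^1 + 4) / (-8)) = 7527 / 200960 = 0.04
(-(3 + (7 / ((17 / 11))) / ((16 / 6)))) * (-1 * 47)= 220.83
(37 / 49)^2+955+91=2512815 / 2401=1046.57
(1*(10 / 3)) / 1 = 10 / 3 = 3.33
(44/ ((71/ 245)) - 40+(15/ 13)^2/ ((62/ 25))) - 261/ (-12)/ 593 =99175669573/ 882310468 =112.40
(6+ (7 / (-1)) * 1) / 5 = -1 / 5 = -0.20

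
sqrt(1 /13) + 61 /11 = sqrt(13) /13 + 61 /11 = 5.82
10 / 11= 0.91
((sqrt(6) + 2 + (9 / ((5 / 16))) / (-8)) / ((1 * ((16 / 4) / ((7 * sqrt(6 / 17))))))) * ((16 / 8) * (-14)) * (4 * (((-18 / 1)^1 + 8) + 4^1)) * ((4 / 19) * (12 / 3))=-150528 * sqrt(102) / 1615 + 112896 * sqrt(17) / 323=499.78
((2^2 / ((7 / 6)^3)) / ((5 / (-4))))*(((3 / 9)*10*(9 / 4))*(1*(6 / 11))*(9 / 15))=-93312 / 18865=-4.95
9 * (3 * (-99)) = -2673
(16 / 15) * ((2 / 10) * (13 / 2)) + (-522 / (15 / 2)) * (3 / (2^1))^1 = -103.01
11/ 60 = 0.18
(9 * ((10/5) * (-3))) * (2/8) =-27/2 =-13.50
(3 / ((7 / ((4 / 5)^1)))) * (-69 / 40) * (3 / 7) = -621 / 2450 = -0.25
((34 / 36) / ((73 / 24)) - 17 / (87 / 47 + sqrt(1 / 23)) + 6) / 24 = -112601585 / 903390768 + 37553 * sqrt(23) / 4125072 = -0.08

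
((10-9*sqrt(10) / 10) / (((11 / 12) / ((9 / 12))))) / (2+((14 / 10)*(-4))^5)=-46875 / 31540883+16875*sqrt(10) / 126163532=-0.00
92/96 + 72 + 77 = 3599/24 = 149.96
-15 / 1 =-15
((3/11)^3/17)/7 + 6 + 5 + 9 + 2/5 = 16155813/791945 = 20.40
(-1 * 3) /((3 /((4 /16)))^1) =-1 /4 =-0.25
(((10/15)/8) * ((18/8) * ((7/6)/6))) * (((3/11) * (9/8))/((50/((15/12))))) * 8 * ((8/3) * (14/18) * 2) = 49/5280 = 0.01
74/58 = 37/29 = 1.28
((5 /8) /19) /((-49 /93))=-465 /7448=-0.06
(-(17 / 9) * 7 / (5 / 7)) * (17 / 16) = -14161 / 720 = -19.67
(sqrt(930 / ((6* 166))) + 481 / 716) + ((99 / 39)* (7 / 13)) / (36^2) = 8792995 / 13068432 + sqrt(25730) / 166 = 1.64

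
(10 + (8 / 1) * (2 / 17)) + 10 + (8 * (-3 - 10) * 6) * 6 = -3723.06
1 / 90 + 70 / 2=3151 / 90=35.01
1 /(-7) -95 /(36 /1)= -701 /252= -2.78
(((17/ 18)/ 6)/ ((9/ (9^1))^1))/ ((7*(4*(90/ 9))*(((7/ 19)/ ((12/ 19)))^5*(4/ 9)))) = 11016/ 588245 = 0.02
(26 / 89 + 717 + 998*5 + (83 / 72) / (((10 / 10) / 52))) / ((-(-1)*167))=9239113 / 267534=34.53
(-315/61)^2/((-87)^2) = 11025/3129361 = 0.00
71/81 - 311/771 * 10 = -65723/20817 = -3.16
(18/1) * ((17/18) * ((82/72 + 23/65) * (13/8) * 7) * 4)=415667/360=1154.63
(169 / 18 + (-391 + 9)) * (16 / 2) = -26828 / 9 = -2980.89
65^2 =4225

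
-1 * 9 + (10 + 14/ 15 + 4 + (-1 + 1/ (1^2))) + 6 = 179/ 15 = 11.93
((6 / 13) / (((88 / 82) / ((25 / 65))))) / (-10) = -123 / 7436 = -0.02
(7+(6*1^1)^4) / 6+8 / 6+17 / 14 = 1538 / 7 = 219.71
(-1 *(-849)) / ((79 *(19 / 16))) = 13584 / 1501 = 9.05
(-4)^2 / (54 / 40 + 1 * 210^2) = 320 / 882027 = 0.00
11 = 11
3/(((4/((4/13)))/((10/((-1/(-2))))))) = 60/13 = 4.62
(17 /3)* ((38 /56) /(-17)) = -19 /84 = -0.23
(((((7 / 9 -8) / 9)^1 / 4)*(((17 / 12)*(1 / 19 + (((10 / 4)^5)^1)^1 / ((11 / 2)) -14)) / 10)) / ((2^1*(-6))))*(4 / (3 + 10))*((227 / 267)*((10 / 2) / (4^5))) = 27302425 / 2369804304384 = 0.00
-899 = -899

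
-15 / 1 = -15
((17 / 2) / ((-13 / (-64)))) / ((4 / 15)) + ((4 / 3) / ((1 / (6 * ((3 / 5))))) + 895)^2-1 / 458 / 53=6388528731237 / 7889050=809796.96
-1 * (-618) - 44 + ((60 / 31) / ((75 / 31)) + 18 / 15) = 576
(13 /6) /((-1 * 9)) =-13 /54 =-0.24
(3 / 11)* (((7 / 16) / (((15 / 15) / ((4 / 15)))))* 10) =0.32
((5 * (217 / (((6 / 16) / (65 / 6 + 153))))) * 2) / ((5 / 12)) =2275317.33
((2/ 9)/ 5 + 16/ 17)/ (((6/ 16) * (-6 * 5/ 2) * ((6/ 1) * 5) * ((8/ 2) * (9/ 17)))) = -754/ 273375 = -0.00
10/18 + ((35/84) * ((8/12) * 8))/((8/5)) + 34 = 647/18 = 35.94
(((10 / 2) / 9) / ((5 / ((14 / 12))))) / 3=7 / 162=0.04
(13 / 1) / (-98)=-13 / 98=-0.13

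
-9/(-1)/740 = 9/740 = 0.01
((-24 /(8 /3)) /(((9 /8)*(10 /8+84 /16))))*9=-144 /13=-11.08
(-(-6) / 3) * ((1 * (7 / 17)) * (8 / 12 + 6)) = 280 / 51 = 5.49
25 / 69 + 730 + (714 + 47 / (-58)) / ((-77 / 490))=-83820470 / 22011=-3808.12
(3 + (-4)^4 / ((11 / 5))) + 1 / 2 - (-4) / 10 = 13229 / 110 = 120.26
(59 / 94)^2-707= -6243571 / 8836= -706.61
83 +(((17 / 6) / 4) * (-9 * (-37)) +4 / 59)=150541 / 472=318.94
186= 186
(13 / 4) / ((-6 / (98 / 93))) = -637 / 1116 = -0.57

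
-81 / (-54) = 3 / 2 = 1.50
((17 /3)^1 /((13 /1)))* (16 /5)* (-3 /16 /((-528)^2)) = -17 /18120960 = -0.00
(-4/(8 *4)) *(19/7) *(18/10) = -171/280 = -0.61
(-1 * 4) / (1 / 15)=-60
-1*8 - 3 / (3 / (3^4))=-89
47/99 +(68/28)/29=11224/20097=0.56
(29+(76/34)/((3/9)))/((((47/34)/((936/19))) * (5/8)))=9090432/4465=2035.93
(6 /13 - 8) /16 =-49 /104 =-0.47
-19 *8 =-152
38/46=19/23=0.83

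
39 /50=0.78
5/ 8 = 0.62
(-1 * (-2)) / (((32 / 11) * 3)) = 11 / 48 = 0.23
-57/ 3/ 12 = -19/ 12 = -1.58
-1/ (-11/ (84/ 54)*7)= 2/ 99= 0.02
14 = 14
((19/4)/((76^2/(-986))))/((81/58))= -0.58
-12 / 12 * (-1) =1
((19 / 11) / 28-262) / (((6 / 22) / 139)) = -11214103 / 84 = -133501.23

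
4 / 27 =0.15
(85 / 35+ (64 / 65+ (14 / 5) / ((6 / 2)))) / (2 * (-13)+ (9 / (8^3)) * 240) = -11168 / 55965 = -0.20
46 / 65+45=2971 / 65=45.71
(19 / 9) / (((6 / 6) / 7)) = 14.78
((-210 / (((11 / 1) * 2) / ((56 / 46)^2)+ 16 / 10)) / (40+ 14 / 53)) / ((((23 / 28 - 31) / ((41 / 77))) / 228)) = 81569900160 / 63931896743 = 1.28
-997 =-997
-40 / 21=-1.90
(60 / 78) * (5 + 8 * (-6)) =-430 / 13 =-33.08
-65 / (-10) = 6.50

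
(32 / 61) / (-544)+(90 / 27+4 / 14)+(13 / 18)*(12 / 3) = 425107 / 65331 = 6.51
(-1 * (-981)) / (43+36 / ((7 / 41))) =6867 / 1777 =3.86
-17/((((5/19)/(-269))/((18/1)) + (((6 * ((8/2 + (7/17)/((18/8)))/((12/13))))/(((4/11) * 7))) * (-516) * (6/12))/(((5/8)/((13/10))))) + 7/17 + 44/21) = 930559770/313635322001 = 0.00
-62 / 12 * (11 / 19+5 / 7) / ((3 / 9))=-2666 / 133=-20.05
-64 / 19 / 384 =-0.01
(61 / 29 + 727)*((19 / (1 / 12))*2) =9641664 / 29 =332471.17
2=2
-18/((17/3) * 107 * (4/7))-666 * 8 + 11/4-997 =-46001069/7276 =-6322.30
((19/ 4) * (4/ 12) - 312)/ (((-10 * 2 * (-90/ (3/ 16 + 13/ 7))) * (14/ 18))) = -34121/ 75264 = -0.45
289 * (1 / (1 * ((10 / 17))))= 4913 / 10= 491.30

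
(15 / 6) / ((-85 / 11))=-11 / 34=-0.32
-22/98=-11/49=-0.22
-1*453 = -453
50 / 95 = 10 / 19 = 0.53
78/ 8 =39/ 4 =9.75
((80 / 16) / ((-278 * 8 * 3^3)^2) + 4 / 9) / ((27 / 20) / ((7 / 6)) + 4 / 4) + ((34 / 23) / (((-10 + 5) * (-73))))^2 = 3953289293756408887 / 19186044468197500800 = 0.21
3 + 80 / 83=3.96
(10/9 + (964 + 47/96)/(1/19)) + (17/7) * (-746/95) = 3506222239/191520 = 18307.34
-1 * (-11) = 11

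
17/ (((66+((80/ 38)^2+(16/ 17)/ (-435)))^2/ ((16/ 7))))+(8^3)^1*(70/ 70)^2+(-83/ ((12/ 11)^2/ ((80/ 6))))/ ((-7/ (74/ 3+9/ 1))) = 49954362593282076862307/ 10022102090158546206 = 4984.42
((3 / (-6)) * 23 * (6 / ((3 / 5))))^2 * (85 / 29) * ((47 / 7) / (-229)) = -52833875 / 46487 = -1136.53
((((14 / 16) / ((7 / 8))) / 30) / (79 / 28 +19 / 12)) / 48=0.00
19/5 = 3.80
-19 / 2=-9.50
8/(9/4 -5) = -32/11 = -2.91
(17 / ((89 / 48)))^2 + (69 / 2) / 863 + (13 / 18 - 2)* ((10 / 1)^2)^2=-1561890963955 / 123044814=-12693.68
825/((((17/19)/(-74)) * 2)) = -579975/17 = -34116.18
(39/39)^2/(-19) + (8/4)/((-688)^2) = -236653/4496768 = -0.05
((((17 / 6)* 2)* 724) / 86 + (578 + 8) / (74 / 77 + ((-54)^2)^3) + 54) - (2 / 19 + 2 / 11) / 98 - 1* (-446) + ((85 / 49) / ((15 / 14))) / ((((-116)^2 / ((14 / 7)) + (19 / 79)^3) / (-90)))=109101763885726815672705440731 / 199206830128249030557355347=547.68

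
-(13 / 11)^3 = -2197 / 1331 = -1.65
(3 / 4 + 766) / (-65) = -3067 / 260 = -11.80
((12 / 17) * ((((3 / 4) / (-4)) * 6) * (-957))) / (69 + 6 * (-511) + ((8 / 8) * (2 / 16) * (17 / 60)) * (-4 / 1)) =-1550340 / 6114169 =-0.25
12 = 12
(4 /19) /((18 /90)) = 20 /19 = 1.05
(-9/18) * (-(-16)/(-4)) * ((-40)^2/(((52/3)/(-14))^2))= 352800/169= 2087.57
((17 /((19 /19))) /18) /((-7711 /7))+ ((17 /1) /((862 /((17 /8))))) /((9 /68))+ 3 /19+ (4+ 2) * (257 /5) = 1170236728621 /3788722740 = 308.87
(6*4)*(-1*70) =-1680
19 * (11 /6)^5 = 3059969 /7776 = 393.51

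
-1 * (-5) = 5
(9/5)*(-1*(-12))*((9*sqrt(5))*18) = 17496*sqrt(5)/5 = 7824.45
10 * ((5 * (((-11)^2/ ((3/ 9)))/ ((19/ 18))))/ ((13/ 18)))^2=3458145636000/ 61009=56682549.07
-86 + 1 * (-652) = -738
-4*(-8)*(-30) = -960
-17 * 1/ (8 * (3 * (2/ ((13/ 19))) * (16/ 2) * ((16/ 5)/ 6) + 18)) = -1105/ 28816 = -0.04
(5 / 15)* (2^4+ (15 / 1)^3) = 3391 / 3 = 1130.33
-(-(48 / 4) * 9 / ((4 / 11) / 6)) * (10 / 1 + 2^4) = 46332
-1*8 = -8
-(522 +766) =-1288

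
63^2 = 3969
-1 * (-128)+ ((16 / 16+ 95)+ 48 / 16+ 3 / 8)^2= 640217 / 64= 10003.39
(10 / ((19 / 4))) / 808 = 5 / 1919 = 0.00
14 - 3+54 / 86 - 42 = -1306 / 43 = -30.37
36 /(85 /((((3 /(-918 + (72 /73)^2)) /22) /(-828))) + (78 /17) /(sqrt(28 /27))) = 4028250420199199040 /52959865192401460890226871 - 25104045044 * sqrt(21) /158879595577204382670680613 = 0.00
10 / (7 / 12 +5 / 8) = 240 / 29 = 8.28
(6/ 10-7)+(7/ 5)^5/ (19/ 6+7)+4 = -356658/ 190625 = -1.87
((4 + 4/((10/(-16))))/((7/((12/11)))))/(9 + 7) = -9/385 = -0.02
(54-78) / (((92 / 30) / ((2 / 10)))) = -1.57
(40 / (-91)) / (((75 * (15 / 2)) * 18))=-8 / 184275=-0.00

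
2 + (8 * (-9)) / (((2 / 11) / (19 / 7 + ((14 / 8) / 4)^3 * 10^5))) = -3317186.14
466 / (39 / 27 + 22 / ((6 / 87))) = 2097 / 1442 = 1.45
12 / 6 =2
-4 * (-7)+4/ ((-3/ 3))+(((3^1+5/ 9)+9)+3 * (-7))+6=194/ 9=21.56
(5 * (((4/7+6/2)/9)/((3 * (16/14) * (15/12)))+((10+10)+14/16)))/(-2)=-22645/432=-52.42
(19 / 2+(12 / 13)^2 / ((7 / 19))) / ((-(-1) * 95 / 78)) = 4413 / 455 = 9.70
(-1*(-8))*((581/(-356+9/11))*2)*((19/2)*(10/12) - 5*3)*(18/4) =3259410/3907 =834.25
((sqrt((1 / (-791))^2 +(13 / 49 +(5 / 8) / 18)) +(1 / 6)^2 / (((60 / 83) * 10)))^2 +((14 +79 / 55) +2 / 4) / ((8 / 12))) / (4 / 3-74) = -11103319781810357 / 33334224295680000-83 * sqrt(27032117) / 7449321600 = -0.33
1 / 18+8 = 145 / 18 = 8.06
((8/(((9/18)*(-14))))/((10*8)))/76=-1/5320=-0.00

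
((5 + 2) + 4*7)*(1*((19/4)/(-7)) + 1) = 45/4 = 11.25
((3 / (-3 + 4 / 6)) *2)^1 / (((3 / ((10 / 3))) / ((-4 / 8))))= 10 / 7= 1.43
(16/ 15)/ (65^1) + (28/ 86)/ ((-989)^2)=672960898/ 41007722925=0.02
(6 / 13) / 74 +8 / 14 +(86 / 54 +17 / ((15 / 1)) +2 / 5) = 1683449 / 454545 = 3.70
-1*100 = -100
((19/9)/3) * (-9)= -19/3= -6.33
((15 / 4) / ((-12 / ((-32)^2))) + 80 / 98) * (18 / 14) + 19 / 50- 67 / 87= -612888071 / 1492050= -410.77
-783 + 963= 180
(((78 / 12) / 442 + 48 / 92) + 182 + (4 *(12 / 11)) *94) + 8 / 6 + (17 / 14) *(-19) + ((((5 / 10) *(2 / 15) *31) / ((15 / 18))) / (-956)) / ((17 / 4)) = 1232557526401 / 2158671900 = 570.98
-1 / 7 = -0.14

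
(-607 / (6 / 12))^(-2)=1 / 1473796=0.00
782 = 782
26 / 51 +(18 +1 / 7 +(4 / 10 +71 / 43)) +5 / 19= 20.97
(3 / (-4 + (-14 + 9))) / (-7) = 1 / 21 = 0.05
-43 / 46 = -0.93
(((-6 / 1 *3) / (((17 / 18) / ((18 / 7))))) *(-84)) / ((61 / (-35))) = -2362.04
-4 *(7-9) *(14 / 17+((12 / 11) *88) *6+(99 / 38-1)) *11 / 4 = 4110315 / 323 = 12725.43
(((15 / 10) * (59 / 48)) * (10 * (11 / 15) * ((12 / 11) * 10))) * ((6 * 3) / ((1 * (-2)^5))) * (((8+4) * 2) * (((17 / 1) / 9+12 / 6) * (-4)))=30975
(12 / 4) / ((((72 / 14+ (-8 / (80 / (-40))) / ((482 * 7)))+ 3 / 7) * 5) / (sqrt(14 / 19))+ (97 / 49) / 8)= 0.09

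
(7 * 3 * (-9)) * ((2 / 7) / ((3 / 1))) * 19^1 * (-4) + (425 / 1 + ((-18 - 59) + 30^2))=2616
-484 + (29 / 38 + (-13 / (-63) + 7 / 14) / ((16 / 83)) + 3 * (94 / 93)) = -565855505 / 1187424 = -476.54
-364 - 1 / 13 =-4733 / 13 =-364.08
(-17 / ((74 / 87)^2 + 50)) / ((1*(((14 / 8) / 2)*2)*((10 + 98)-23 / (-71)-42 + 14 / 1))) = -0.00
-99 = -99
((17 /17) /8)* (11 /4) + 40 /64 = 0.97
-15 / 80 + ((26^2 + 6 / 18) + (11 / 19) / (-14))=4316251 / 6384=676.10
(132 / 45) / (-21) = -44 / 315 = -0.14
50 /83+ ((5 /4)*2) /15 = 383 /498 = 0.77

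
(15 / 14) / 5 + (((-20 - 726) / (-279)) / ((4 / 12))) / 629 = 185935 / 818958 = 0.23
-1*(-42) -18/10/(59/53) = 11913/295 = 40.38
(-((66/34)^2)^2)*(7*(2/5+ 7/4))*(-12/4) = 1070886663/1670420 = 641.09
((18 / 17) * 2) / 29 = 36 / 493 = 0.07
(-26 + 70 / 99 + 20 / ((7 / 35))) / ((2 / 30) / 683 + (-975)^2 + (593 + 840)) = 0.00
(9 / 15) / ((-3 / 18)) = -18 / 5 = -3.60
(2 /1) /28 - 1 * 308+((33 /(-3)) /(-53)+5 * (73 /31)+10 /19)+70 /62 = -128616561 /437038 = -294.29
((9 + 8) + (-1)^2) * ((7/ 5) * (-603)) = -15195.60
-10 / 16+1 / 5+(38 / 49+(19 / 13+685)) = 17499971 / 25480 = 686.81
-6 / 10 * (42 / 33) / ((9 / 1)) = -14 / 165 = -0.08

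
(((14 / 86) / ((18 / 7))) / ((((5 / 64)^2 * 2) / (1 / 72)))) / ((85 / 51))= 6272 / 145125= 0.04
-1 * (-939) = 939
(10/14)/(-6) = -5/42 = -0.12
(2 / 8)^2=1 / 16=0.06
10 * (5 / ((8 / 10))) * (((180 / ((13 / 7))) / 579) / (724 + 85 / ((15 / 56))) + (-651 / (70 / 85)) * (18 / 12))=-1161755598375 / 15676232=-74109.36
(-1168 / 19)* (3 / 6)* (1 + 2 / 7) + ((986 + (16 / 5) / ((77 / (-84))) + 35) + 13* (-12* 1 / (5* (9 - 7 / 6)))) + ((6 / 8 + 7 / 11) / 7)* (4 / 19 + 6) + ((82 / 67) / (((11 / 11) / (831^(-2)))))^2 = 975.24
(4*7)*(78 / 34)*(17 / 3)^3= 105196 / 9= 11688.44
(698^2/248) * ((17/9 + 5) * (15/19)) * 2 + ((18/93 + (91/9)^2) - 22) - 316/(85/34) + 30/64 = 162768553759/7633440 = 21323.09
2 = 2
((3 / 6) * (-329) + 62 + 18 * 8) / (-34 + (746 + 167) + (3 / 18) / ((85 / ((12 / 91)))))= 642005 / 13598134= 0.05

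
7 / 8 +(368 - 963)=-4753 / 8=-594.12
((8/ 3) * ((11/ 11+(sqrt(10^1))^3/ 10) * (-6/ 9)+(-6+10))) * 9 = 80 - 16 * sqrt(10) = 29.40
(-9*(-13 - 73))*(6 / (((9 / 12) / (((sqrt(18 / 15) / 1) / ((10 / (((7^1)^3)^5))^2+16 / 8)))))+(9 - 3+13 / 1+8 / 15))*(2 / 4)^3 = 2907574897499301293334359121*sqrt(30) / 37565567151153763479772165+37797 / 20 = 2313.79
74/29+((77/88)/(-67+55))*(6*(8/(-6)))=1091/348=3.14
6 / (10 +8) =1 / 3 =0.33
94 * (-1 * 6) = -564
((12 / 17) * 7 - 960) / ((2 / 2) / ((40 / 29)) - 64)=649440 / 43027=15.09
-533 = -533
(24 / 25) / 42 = 4 / 175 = 0.02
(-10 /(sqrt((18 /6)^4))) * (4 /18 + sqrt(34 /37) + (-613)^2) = -417522.42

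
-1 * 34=-34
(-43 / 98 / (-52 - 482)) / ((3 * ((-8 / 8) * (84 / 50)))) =-1075 / 6593832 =-0.00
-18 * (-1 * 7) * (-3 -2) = -630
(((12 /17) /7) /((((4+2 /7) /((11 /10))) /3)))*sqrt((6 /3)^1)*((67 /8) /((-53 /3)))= -6633*sqrt(2) /180200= -0.05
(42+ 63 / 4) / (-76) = -0.76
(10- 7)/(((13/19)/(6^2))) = 2052/13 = 157.85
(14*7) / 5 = 98 / 5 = 19.60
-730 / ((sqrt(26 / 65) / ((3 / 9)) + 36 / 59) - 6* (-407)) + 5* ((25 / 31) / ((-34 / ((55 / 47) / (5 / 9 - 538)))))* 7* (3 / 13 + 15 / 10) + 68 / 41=1270565* sqrt(10) / 17307360387 + 860672746027541867653 / 631545373317911446836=1.36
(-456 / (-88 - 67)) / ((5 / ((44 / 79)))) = 20064 / 61225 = 0.33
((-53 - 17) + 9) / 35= -1.74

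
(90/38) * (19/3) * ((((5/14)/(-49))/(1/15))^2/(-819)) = -9375/42824236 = -0.00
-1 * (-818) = 818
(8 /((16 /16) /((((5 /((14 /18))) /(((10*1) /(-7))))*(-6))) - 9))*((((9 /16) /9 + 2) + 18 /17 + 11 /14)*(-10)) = 34.87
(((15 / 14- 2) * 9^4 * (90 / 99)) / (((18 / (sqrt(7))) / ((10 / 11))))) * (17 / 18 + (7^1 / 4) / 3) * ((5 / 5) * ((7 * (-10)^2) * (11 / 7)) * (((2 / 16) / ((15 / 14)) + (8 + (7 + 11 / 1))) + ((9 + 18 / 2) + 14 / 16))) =-55957905.99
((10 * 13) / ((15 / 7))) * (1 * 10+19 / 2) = 1183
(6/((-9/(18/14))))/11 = -6/77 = -0.08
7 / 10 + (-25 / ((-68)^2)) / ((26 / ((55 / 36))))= 15141349 / 21640320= 0.70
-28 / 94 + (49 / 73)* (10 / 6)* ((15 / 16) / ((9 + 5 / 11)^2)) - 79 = -47076552401 / 593755136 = -79.29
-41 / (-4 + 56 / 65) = 2665 / 204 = 13.06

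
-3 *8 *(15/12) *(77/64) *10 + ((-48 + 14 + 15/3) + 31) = -5743/16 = -358.94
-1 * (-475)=475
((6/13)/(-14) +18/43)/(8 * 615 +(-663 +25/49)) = 10563/116617462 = 0.00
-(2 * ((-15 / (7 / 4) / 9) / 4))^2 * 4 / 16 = -25 / 441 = -0.06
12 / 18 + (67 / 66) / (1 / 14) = 491 / 33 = 14.88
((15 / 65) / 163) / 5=3 / 10595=0.00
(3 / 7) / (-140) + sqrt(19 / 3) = -3 / 980 + sqrt(57) / 3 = 2.51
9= 9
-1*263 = -263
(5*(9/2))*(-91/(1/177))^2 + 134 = 11674595473/2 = 5837297736.50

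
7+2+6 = 15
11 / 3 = 3.67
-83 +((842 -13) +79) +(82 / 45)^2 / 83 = 138668599 / 168075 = 825.04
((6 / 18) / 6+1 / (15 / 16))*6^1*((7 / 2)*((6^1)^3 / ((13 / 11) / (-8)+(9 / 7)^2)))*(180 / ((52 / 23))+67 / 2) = 161385939792 / 421915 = 382508.18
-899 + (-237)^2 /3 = 17824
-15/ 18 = -5/ 6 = -0.83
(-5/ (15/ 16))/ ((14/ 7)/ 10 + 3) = -5/ 3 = -1.67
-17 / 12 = -1.42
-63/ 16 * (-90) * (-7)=-19845/ 8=-2480.62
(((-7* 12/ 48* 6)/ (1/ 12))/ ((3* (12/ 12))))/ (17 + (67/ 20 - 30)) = 840/ 193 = 4.35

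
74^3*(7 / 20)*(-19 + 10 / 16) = -52121937 / 20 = -2606096.85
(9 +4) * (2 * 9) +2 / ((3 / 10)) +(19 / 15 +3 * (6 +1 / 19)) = 74126 / 285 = 260.09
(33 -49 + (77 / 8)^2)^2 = 24059025 / 4096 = 5873.79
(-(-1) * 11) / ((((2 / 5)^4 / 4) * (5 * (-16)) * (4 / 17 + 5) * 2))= -23375 / 11392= -2.05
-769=-769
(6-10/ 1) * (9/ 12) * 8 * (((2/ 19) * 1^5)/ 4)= -12/ 19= -0.63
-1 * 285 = -285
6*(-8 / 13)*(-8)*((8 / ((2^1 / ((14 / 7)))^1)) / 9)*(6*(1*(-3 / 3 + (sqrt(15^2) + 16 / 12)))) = 2415.59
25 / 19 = 1.32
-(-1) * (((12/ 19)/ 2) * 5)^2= 900/ 361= 2.49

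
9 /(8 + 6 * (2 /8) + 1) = 6 /7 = 0.86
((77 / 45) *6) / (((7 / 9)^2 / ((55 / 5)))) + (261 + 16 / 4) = 15809 / 35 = 451.69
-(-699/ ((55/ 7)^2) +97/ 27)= 631352/ 81675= 7.73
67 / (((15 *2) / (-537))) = -11993 / 10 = -1199.30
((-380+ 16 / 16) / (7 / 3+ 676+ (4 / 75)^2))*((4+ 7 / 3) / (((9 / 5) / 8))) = -180025000 / 11446923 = -15.73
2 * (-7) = -14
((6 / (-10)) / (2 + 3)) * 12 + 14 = 314 / 25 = 12.56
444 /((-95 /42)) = -18648 /95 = -196.29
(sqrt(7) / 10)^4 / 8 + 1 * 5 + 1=480049 / 80000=6.00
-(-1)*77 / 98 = 11 / 14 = 0.79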